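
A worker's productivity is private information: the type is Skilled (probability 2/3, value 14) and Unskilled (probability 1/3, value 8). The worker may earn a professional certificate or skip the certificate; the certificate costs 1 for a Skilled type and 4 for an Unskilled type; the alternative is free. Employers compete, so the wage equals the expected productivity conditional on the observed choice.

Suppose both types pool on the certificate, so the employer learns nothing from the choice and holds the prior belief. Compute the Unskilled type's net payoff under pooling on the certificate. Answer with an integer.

8

Pooled wage = 2/3·14 + 1/3·8 = 12.
Unskilled pays cost 4 for the certificate, so net payoff = 12 − 4 = 8.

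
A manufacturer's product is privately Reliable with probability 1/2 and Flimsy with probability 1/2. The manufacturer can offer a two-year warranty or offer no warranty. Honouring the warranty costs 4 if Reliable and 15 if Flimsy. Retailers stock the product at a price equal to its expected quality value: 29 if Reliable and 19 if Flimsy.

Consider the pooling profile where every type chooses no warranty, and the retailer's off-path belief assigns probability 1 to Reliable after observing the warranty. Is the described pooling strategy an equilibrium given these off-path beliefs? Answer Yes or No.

No

On path, the retailer holds the prior and pays 1/2·29 + 1/2·19 = 24. Off path (the warranty), believing Reliable, it pays 29.
Reliable: no warranty nets 24; the warranty nets 29 − 4 = 25. Reliable would deviate.
Flimsy: no warranty nets 24; the warranty nets 29 − 15 = 14. Flimsy stays.
A type deviates, so pooling fails.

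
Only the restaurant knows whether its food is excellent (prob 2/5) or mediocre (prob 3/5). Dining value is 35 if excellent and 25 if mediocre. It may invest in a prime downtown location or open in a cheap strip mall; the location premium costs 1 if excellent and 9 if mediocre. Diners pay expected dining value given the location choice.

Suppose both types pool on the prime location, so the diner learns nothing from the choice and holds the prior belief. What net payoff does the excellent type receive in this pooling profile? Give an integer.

Pooled price premium = 2/5·35 + 3/5·25 = 29.
excellent pays cost 1 for the prime location, so net payoff = 29 − 1 = 28.

28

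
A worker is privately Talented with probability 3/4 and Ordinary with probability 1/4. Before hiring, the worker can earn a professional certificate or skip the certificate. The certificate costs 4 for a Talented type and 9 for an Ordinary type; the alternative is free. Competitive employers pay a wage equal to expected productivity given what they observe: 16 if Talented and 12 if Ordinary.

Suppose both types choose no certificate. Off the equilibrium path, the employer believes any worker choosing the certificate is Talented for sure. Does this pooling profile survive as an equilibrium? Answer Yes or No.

On path, the employer holds the prior and pays 3/4·16 + 1/4·12 = 15. Off path (the certificate), believing Talented, it pays 16.
Talented: no certificate nets 15; the certificate nets 16 − 4 = 12. Talented stays.
Ordinary: no certificate nets 15; the certificate nets 16 − 9 = 7. Ordinary stays.
No type deviates, so pooling is sustained.

Yes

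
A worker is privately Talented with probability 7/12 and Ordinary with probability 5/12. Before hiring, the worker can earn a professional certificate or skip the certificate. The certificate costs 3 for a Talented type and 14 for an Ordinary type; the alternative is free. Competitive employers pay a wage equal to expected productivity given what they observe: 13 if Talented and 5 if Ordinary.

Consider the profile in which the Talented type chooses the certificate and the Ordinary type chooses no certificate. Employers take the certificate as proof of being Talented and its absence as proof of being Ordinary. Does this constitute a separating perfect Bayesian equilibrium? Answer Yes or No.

Yes

Under these beliefs, the certificate earns wage 13 and no certificate earns wage 5.
Talented: the certificate nets 13 − 3 = 10; no certificate nets 5. Talented prefers the certificate.
Ordinary: the certificate nets 13 − 14 = -1; no certificate nets 5. Ordinary prefers no certificate.
Neither type deviates, so the separating profile is an equilibrium.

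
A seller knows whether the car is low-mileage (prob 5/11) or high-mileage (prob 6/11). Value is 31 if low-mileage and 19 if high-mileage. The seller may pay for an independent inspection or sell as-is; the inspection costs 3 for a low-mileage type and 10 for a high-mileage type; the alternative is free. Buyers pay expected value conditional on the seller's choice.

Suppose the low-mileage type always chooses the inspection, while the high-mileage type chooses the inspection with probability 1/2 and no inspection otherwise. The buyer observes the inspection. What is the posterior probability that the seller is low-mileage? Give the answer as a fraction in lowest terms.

P(the inspection) = (5/11)·1 + (6/11)·(1/2) = 8/11.
By Bayes' rule, P(low-mileage | the inspection) = (5/11) / (8/11) = 5/8.

5/8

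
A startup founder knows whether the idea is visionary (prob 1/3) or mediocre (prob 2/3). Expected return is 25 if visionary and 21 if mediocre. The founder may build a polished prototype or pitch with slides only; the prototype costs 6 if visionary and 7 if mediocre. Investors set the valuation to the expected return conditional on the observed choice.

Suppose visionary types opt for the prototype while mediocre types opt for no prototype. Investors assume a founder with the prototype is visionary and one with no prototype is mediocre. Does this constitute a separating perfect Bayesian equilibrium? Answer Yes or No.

No

Under these beliefs, the prototype earns valuation 25 and no prototype earns valuation 21.
visionary: the prototype nets 25 − 6 = 19; no prototype nets 21. visionary would deviate to no prototype.
mediocre: the prototype nets 25 − 7 = 18; no prototype nets 21. mediocre prefers no prototype.
visionary has a profitable deviation, so the profile is not an equilibrium.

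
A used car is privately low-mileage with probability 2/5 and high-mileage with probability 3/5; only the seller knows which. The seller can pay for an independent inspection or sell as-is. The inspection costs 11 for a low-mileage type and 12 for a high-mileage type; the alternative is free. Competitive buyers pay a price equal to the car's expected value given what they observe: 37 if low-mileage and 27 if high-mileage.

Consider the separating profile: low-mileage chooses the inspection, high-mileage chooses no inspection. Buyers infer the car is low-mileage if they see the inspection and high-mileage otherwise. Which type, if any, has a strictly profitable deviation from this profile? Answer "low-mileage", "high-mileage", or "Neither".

low-mileage

The inspection pays 37; no inspection pays 27.
low-mileage: assigned the inspection, nets 37 − 11 = 26; deviating to no inspection nets 27.
high-mileage: assigned no inspection, nets 27; deviating to the inspection nets 37 − 12 = 25.
The low-mileage type gains 1 by deviating.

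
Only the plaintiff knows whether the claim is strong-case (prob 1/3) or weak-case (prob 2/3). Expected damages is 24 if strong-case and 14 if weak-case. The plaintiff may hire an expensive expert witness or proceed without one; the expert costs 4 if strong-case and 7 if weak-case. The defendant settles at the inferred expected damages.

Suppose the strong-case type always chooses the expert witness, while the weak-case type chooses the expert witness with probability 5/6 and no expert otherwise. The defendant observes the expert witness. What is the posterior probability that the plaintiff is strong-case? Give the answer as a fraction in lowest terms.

3/8

P(the expert witness) = (1/3)·1 + (2/3)·(5/6) = 8/9.
By Bayes' rule, P(strong-case | the expert witness) = (1/3) / (8/9) = 3/8.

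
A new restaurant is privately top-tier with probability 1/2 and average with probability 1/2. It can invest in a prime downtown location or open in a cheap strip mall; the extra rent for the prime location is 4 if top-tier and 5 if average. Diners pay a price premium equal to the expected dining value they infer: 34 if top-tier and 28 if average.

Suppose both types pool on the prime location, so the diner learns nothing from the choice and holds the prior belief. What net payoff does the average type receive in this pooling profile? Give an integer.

Pooled price premium = 1/2·34 + 1/2·28 = 31.
average pays cost 5 for the prime location, so net payoff = 31 − 5 = 26.

26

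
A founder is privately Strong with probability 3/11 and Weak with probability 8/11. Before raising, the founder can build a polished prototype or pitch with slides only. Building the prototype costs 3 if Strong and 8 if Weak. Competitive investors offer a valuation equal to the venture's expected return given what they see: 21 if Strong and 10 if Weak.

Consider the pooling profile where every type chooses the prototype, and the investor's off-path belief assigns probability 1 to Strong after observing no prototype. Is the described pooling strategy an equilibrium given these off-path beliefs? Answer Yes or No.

No

On path, the investor holds the prior and pays 3/11·21 + 8/11·10 = 13. Off path (no prototype), believing Strong, it pays 21.
Strong: the prototype nets 13 − 3 = 10; no prototype nets 21. Strong would deviate.
Weak: the prototype nets 13 − 8 = 5; no prototype nets 21. Weak would deviate.
A type deviates, so pooling fails.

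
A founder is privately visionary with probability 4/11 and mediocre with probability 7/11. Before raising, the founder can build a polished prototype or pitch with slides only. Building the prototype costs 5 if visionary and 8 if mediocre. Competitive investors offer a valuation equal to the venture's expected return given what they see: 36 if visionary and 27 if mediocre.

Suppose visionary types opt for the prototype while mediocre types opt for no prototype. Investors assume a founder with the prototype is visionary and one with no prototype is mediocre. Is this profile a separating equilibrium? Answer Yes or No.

Under these beliefs, the prototype earns valuation 36 and no prototype earns valuation 27.
visionary: the prototype nets 36 − 5 = 31; no prototype nets 27. visionary prefers the prototype.
mediocre: the prototype nets 36 − 8 = 28; no prototype nets 27. mediocre would deviate to the prototype.
mediocre has a profitable deviation, so the profile is not an equilibrium.

No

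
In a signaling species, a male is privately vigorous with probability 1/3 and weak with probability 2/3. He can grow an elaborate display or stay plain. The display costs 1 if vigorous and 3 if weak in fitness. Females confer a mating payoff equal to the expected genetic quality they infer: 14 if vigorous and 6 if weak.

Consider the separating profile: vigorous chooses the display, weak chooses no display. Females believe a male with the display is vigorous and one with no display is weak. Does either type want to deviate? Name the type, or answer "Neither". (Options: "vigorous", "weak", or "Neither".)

The display pays 14; no display pays 6.
vigorous: assigned the display, nets 14 − 1 = 13; deviating to no display nets 6.
weak: assigned no display, nets 6; deviating to the display nets 14 − 3 = 11.
The weak type gains 5 by deviating.

weak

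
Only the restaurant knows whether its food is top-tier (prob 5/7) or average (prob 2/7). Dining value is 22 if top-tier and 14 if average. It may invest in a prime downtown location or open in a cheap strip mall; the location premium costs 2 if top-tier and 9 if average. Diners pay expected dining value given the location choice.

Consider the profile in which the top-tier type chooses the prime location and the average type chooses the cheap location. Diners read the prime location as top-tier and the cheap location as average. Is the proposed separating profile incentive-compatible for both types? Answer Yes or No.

Yes

Under these beliefs, the prime location earns price premium 22 and the cheap location earns price premium 14.
top-tier: the prime location nets 22 − 2 = 20; the cheap location nets 14. top-tier prefers the prime location.
average: the prime location nets 22 − 9 = 13; the cheap location nets 14. average prefers the cheap location.
Neither type deviates, so the separating profile is an equilibrium.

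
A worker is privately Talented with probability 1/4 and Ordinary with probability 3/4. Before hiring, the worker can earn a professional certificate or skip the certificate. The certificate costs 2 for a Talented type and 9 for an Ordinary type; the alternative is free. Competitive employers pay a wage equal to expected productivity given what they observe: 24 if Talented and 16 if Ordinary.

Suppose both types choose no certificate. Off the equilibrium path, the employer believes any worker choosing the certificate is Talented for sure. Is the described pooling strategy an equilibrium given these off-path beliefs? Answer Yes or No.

On path, the employer holds the prior and pays 1/4·24 + 3/4·16 = 18. Off path (the certificate), believing Talented, it pays 24.
Talented: no certificate nets 18; the certificate nets 24 − 2 = 22. Talented would deviate.
Ordinary: no certificate nets 18; the certificate nets 24 − 9 = 15. Ordinary stays.
A type deviates, so pooling fails.

No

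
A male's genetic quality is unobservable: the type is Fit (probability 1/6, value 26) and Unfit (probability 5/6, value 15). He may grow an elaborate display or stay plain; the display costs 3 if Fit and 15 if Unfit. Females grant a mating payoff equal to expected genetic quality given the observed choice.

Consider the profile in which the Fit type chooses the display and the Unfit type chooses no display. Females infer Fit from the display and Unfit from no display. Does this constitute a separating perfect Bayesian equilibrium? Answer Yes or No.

Yes

Under these beliefs, the display earns mating payoff 26 and no display earns mating payoff 15.
Fit: the display nets 26 − 3 = 23; no display nets 15. Fit prefers the display.
Unfit: the display nets 26 − 15 = 11; no display nets 15. Unfit prefers no display.
Neither type deviates, so the separating profile is an equilibrium.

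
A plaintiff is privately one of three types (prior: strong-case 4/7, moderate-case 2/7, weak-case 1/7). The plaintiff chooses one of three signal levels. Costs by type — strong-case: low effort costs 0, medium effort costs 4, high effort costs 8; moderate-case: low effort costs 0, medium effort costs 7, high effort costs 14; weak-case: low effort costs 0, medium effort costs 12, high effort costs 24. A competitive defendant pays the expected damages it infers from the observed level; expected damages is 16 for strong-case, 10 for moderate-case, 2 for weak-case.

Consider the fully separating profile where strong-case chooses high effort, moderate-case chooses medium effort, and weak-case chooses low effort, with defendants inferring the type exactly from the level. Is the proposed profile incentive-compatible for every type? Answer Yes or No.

Separating settlements: high effort → 16, medium effort → 10, low effort → 2.
strong-case (assigned high effort): low effort: 2 − 0 = 2; medium effort: 10 − 4 = 6; high effort: 16 − 8 = 8. strong-case stays.
moderate-case (assigned medium effort): low effort: 2 − 0 = 2; medium effort: 10 − 7 = 3; high effort: 16 − 14 = 2. moderate-case stays.
weak-case (assigned low effort): low effort: 2 − 0 = 2; medium effort: 10 − 12 = -2; high effort: 16 − 24 = -8. weak-case stays.
Every type prefers its assigned level; separation holds.

Yes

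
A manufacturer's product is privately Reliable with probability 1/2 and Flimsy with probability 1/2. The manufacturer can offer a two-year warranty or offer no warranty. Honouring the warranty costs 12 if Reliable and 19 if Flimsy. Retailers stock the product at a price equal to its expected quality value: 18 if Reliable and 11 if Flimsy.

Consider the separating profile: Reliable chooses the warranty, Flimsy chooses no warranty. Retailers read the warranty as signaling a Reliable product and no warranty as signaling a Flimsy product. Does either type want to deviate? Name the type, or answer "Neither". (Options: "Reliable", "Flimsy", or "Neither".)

Reliable

The warranty pays 18; no warranty pays 11.
Reliable: assigned the warranty, nets 18 − 12 = 6; deviating to no warranty nets 11.
Flimsy: assigned no warranty, nets 11; deviating to the warranty nets 18 − 19 = -1.
The Reliable type gains 5 by deviating.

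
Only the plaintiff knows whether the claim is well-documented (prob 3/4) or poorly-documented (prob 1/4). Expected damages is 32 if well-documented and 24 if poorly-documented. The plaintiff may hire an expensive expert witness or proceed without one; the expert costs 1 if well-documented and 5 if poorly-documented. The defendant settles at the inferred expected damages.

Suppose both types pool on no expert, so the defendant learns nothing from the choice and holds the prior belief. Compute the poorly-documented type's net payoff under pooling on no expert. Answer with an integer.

Pooled settlement = 3/4·32 + 1/4·24 = 30.
poorly-documented pays no cost for no expert, so net payoff = 30.

30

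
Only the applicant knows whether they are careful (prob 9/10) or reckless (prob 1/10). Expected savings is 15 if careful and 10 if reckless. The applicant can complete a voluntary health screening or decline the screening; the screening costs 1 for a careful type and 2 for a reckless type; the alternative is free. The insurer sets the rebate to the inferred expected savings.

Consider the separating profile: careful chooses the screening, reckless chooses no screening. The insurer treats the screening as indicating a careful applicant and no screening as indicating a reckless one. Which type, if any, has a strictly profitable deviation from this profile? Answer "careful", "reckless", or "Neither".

The screening pays 15; no screening pays 10.
careful: assigned the screening, nets 15 − 1 = 14; deviating to no screening nets 10.
reckless: assigned no screening, nets 10; deviating to the screening nets 15 − 2 = 13.
The reckless type gains 3 by deviating.

reckless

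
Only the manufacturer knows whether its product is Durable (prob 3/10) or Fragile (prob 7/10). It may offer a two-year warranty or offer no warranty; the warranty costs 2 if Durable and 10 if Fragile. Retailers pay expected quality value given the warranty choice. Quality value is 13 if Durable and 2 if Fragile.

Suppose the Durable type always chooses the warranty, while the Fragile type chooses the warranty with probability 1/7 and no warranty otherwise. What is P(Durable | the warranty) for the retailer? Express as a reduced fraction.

P(the warranty) = (3/10)·1 + (7/10)·(1/7) = 2/5.
By Bayes' rule, P(Durable | the warranty) = (3/10) / (2/5) = 3/4.

3/4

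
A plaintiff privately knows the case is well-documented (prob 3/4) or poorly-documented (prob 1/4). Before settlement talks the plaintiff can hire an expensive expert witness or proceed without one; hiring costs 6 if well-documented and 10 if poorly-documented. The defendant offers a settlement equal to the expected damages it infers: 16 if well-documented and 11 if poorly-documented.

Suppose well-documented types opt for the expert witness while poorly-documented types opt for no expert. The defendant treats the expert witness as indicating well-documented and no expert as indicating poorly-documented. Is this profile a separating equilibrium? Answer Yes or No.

No

Under these beliefs, the expert witness earns settlement 16 and no expert earns settlement 11.
well-documented: the expert witness nets 16 − 6 = 10; no expert nets 11. well-documented would deviate to no expert.
poorly-documented: the expert witness nets 16 − 10 = 6; no expert nets 11. poorly-documented prefers no expert.
well-documented has a profitable deviation, so the profile is not an equilibrium.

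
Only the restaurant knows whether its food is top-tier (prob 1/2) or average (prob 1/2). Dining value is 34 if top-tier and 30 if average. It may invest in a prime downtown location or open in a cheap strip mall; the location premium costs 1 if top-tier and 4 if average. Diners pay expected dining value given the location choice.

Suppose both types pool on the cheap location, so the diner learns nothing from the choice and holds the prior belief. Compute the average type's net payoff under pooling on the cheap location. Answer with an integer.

32

Pooled price premium = 1/2·34 + 1/2·30 = 32.
average pays no cost for the cheap location, so net payoff = 32.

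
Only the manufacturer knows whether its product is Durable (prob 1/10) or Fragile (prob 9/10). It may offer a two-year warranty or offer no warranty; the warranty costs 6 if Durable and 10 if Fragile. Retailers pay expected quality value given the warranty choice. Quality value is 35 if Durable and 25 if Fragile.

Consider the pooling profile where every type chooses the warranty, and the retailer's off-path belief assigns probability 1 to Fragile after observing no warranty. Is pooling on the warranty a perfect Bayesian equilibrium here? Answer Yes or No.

On path, the retailer holds the prior and pays 1/10·35 + 9/10·25 = 26. Off path (no warranty), believing Fragile, it pays 25.
Durable: the warranty nets 26 − 6 = 20; no warranty nets 25. Durable would deviate.
Fragile: the warranty nets 26 − 10 = 16; no warranty nets 25. Fragile would deviate.
A type deviates, so pooling fails.

No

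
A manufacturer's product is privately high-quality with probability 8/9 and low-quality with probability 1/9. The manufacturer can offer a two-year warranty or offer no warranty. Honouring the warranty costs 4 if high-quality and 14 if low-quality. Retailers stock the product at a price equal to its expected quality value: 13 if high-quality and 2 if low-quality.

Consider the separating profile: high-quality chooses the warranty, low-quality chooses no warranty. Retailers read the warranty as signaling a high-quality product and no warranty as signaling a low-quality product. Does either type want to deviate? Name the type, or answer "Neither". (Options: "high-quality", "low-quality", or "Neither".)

Neither

The warranty pays 13; no warranty pays 2.
high-quality: assigned the warranty, nets 13 − 4 = 9; deviating to no warranty nets 2.
low-quality: assigned no warranty, nets 2; deviating to the warranty nets 13 − 14 = -1.
Both types strictly prefer their assigned action; no profitable deviation.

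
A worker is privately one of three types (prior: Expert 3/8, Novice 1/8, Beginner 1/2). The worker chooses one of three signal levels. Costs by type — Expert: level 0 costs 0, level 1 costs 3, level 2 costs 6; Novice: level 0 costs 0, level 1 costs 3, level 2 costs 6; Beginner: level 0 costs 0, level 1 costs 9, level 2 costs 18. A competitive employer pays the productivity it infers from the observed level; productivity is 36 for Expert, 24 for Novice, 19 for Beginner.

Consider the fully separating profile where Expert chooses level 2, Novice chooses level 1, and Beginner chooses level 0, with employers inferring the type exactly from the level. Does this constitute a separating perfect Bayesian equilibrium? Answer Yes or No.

Separating wages: level 2 → 36, level 1 → 24, level 0 → 19.
Expert (assigned level 2): level 0: 19 − 0 = 19; level 1: 24 − 3 = 21; level 2: 36 − 6 = 30. Expert stays.
Novice (assigned level 1): level 0: 19 − 0 = 19; level 1: 24 − 3 = 21; level 2: 36 − 6 = 30. Novice prefers level 2.
Beginner (assigned level 0): level 0: 19 − 0 = 19; level 1: 24 − 9 = 15; level 2: 36 − 18 = 18. Beginner stays.
At least one type deviates; the separating profile fails.

No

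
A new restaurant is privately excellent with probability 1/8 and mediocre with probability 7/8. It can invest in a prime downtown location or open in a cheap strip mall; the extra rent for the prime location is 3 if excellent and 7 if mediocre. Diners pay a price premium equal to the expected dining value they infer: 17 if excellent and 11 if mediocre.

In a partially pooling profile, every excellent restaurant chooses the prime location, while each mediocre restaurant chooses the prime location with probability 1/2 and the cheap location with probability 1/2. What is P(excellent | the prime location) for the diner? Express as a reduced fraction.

P(the prime location) = (1/8)·1 + (7/8)·(1/2) = 9/16.
By Bayes' rule, P(excellent | the prime location) = (1/8) / (9/16) = 2/9.

2/9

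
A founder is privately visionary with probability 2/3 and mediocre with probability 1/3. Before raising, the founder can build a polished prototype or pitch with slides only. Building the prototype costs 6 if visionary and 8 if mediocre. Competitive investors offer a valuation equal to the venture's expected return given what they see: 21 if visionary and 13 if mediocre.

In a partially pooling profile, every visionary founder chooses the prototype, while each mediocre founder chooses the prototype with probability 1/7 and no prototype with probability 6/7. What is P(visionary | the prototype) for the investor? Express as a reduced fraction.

14/15

P(the prototype) = (2/3)·1 + (1/3)·(1/7) = 5/7.
By Bayes' rule, P(visionary | the prototype) = (2/3) / (5/7) = 14/15.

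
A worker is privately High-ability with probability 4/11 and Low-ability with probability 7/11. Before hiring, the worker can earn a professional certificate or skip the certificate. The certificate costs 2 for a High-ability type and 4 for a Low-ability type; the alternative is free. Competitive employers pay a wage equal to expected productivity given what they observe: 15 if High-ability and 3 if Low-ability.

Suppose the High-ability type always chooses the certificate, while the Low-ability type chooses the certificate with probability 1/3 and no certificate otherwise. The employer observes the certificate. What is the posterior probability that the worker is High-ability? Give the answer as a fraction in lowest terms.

P(the certificate) = (4/11)·1 + (7/11)·(1/3) = 19/33.
By Bayes' rule, P(High-ability | the certificate) = (4/11) / (19/33) = 12/19.

12/19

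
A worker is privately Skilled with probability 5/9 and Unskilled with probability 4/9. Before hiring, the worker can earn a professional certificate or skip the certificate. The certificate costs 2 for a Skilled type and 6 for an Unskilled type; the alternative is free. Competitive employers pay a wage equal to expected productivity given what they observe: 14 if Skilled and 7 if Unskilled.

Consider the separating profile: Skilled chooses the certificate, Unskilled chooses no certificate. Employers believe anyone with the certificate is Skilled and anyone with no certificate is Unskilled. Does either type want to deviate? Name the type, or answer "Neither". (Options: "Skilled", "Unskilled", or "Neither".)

Unskilled

The certificate pays 14; no certificate pays 7.
Skilled: assigned the certificate, nets 14 − 2 = 12; deviating to no certificate nets 7.
Unskilled: assigned no certificate, nets 7; deviating to the certificate nets 14 − 6 = 8.
The Unskilled type gains 1 by deviating.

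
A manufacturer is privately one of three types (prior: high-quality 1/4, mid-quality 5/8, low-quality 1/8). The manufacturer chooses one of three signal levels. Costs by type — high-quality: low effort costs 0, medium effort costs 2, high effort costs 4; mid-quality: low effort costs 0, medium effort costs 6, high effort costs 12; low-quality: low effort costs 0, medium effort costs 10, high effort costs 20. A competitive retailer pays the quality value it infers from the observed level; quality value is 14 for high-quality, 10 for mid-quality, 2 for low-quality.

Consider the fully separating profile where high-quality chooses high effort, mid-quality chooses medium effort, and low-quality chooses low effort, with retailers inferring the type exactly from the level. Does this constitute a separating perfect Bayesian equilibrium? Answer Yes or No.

Yes

Separating prices: high effort → 14, medium effort → 10, low effort → 2.
high-quality (assigned high effort): low effort: 2 − 0 = 2; medium effort: 10 − 2 = 8; high effort: 14 − 4 = 10. high-quality stays.
mid-quality (assigned medium effort): low effort: 2 − 0 = 2; medium effort: 10 − 6 = 4; high effort: 14 − 12 = 2. mid-quality stays.
low-quality (assigned low effort): low effort: 2 − 0 = 2; medium effort: 10 − 10 = 0; high effort: 14 − 20 = -6. low-quality stays.
Every type prefers its assigned level; separation holds.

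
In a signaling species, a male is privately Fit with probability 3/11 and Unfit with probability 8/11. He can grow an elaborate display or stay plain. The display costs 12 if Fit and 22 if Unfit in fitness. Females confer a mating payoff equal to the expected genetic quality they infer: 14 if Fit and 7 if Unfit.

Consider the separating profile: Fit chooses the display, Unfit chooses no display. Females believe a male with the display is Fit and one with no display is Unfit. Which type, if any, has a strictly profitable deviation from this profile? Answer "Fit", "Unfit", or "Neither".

The display pays 14; no display pays 7.
Fit: assigned the display, nets 14 − 12 = 2; deviating to no display nets 7.
Unfit: assigned no display, nets 7; deviating to the display nets 14 − 22 = -8.
The Fit type gains 5 by deviating.

Fit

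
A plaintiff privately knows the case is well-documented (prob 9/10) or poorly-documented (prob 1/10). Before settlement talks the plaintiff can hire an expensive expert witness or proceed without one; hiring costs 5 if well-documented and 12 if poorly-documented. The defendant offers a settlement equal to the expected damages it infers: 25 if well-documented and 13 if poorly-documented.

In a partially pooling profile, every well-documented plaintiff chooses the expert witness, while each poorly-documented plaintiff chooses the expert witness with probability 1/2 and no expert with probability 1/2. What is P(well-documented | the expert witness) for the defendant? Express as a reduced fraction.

P(the expert witness) = (9/10)·1 + (1/10)·(1/2) = 19/20.
By Bayes' rule, P(well-documented | the expert witness) = (9/10) / (19/20) = 18/19.

18/19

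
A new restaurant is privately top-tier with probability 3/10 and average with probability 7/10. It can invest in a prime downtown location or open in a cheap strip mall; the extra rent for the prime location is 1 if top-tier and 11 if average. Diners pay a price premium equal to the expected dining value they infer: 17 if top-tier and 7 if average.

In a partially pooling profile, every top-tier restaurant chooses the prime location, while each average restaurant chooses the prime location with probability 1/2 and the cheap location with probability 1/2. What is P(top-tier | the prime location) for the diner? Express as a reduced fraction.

P(the prime location) = (3/10)·1 + (7/10)·(1/2) = 13/20.
By Bayes' rule, P(top-tier | the prime location) = (3/10) / (13/20) = 6/13.

6/13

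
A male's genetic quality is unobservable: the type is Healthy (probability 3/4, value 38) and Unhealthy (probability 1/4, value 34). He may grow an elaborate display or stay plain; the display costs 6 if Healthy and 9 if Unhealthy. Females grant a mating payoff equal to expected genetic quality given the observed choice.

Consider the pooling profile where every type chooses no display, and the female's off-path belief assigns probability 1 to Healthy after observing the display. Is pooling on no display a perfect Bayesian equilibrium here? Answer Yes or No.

Yes

On path, the female holds the prior and pays 3/4·38 + 1/4·34 = 37. Off path (the display), believing Healthy, it pays 38.
Healthy: no display nets 37; the display nets 38 − 6 = 32. Healthy stays.
Unhealthy: no display nets 37; the display nets 38 − 9 = 29. Unhealthy stays.
No type deviates, so pooling is sustained.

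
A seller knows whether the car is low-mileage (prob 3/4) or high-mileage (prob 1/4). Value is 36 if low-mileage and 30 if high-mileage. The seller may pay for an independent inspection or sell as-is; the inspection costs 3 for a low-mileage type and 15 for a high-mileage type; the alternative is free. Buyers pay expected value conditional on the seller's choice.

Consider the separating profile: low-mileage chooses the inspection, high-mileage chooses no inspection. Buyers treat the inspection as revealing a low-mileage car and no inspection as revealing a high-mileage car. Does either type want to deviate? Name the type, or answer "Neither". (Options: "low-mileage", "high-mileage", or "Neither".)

The inspection pays 36; no inspection pays 30.
low-mileage: assigned the inspection, nets 36 − 3 = 33; deviating to no inspection nets 30.
high-mileage: assigned no inspection, nets 30; deviating to the inspection nets 36 − 15 = 21.
Both types strictly prefer their assigned action; no profitable deviation.

Neither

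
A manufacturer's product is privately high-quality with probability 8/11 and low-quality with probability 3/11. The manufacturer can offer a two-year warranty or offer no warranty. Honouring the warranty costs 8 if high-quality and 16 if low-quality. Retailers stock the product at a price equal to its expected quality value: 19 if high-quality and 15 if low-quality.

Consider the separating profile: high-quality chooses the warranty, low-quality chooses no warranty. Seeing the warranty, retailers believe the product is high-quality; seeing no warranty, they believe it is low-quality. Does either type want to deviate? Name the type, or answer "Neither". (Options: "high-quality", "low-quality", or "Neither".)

high-quality

The warranty pays 19; no warranty pays 15.
high-quality: assigned the warranty, nets 19 − 8 = 11; deviating to no warranty nets 15.
low-quality: assigned no warranty, nets 15; deviating to the warranty nets 19 − 16 = 3.
The high-quality type gains 4 by deviating.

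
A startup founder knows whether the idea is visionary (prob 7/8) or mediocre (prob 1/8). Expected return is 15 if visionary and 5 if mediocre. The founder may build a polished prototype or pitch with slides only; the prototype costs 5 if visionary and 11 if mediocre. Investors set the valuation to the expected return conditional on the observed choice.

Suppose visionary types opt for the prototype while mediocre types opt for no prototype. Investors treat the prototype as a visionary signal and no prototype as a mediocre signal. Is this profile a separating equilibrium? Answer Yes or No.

Under these beliefs, the prototype earns valuation 15 and no prototype earns valuation 5.
visionary: the prototype nets 15 − 5 = 10; no prototype nets 5. visionary prefers the prototype.
mediocre: the prototype nets 15 − 11 = 4; no prototype nets 5. mediocre prefers no prototype.
Neither type deviates, so the separating profile is an equilibrium.

Yes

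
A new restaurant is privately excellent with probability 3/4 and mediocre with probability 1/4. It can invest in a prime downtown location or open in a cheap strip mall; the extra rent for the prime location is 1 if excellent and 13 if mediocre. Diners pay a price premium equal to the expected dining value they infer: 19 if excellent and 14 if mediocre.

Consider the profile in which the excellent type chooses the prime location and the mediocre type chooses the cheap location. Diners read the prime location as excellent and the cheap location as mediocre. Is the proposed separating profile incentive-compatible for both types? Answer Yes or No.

Yes

Under these beliefs, the prime location earns price premium 19 and the cheap location earns price premium 14.
excellent: the prime location nets 19 − 1 = 18; the cheap location nets 14. excellent prefers the prime location.
mediocre: the prime location nets 19 − 13 = 6; the cheap location nets 14. mediocre prefers the cheap location.
Neither type deviates, so the separating profile is an equilibrium.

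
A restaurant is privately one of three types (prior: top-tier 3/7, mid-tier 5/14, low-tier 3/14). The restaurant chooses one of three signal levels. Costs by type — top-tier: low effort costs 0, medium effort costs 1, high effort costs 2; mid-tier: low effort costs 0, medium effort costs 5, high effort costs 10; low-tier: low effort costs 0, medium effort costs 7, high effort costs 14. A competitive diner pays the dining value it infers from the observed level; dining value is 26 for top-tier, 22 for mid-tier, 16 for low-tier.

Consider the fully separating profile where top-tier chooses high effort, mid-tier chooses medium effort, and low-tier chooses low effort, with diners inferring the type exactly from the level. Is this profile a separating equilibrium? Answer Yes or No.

Separating price premiums: high effort → 26, medium effort → 22, low effort → 16.
top-tier (assigned high effort): low effort: 16 − 0 = 16; medium effort: 22 − 1 = 21; high effort: 26 − 2 = 24. top-tier stays.
mid-tier (assigned medium effort): low effort: 16 − 0 = 16; medium effort: 22 − 5 = 17; high effort: 26 − 10 = 16. mid-tier stays.
low-tier (assigned low effort): low effort: 16 − 0 = 16; medium effort: 22 − 7 = 15; high effort: 26 − 14 = 12. low-tier stays.
Every type prefers its assigned level; separation holds.

Yes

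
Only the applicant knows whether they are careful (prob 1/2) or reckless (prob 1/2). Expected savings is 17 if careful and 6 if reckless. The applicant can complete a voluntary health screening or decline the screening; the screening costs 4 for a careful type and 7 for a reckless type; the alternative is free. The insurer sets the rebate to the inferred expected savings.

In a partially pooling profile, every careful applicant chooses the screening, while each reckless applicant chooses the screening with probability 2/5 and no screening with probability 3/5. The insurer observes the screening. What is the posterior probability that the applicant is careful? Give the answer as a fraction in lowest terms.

5/7

P(the screening) = (1/2)·1 + (1/2)·(2/5) = 7/10.
By Bayes' rule, P(careful | the screening) = (1/2) / (7/10) = 5/7.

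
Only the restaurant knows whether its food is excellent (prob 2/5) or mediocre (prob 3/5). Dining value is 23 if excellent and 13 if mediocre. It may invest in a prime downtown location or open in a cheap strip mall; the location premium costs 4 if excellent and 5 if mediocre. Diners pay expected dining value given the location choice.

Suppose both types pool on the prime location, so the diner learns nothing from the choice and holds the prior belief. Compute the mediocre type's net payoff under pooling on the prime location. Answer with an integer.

12

Pooled price premium = 2/5·23 + 3/5·13 = 17.
mediocre pays cost 5 for the prime location, so net payoff = 17 − 5 = 12.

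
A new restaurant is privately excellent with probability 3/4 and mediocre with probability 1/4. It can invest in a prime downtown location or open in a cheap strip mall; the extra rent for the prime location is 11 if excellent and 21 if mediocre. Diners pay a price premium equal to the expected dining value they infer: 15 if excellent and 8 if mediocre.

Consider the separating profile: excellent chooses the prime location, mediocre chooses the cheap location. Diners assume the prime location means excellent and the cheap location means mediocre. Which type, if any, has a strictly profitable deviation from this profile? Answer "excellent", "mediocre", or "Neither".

The prime location pays 15; the cheap location pays 8.
excellent: assigned the prime location, nets 15 − 11 = 4; deviating to the cheap location nets 8.
mediocre: assigned the cheap location, nets 8; deviating to the prime location nets 15 − 21 = -6.
The excellent type gains 4 by deviating.

excellent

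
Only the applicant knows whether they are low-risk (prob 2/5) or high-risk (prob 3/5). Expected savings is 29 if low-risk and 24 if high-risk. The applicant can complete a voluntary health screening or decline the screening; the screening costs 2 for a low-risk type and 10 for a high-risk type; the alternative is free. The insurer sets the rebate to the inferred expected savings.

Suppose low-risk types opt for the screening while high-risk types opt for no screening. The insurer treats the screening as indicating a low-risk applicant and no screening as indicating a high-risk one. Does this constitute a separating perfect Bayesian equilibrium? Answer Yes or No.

Under these beliefs, the screening earns rebate 29 and no screening earns rebate 24.
low-risk: the screening nets 29 − 2 = 27; no screening nets 24. low-risk prefers the screening.
high-risk: the screening nets 29 − 10 = 19; no screening nets 24. high-risk prefers no screening.
Neither type deviates, so the separating profile is an equilibrium.

Yes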